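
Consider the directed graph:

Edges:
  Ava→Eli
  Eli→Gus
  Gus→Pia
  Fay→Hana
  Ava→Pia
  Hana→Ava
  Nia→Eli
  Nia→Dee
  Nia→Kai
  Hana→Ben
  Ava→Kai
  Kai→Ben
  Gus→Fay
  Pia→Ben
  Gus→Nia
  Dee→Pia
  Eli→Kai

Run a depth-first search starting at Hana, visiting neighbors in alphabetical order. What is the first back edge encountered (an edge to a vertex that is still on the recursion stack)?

Fay→Hana

DFS from Hana (visiting neighbors in alphabetical order); mark gray on enter, black on exit:
Hana gray
  Ava gray
    Eli gray
      Gus gray
        Fay gray
          Fay→Hana: Hana is gray → back edge
First back edge: Fay → Hana.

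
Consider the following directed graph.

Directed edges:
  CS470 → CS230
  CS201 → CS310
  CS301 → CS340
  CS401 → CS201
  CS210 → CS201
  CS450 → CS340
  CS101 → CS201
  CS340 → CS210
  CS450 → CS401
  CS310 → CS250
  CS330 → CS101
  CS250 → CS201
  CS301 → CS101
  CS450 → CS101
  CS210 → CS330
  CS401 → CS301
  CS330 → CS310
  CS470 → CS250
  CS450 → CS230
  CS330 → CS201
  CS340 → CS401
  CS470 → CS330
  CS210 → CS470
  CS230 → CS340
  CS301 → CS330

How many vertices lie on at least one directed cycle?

9

A vertex is on a directed cycle iff it belongs to a strongly connected component of size ≥ 2 (or has a self-loop).
The vertices on cycles are {CS201, CS210, CS230, CS250, CS301, CS310, CS340, CS401, CS470} — 9 in total.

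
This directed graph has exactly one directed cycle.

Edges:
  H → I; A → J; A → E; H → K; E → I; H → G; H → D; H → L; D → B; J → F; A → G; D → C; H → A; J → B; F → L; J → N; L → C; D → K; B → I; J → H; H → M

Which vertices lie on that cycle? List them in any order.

A, H, J

DFS with gray/black marking from A:
A gray
  J gray
    N gray
    N black
    F gray
      L gray
        C gray
        C black
      L black
    F black
    H gray
      I gray
      I black
      D gray
        K gray
        K black
        B gray
          B→I: I black — skip
        B black
        D→C: C black — skip
      D black
      M gray
      M black
      H→A: A is gray → back edge
Back edge closes the cycle A → J → H → A; its vertices are {A, H, J}.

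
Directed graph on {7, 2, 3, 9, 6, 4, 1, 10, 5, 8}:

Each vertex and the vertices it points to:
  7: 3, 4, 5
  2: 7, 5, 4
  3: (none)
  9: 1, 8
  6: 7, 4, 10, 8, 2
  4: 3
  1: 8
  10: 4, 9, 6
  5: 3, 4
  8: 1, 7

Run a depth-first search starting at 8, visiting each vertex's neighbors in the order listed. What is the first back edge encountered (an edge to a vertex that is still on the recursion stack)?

1->8

DFS from 8 (visiting each vertex's neighbors in the order listed); mark gray on enter, black on exit:
8 gray
  1 gray
    1→8: 8 is gray → back edge
First back edge: 1 → 8.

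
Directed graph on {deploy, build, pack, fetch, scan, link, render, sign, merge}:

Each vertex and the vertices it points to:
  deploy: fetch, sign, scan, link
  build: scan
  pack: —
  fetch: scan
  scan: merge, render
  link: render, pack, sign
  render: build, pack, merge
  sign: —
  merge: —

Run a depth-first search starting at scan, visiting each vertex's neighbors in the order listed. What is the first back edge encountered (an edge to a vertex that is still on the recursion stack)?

DFS from scan (visiting each vertex's neighbors in the order listed); mark gray on enter, black on exit:
scan gray
  merge gray
  merge black
  render gray
    build gray
      build→scan: scan is gray → back edge
First back edge: build → scan.

build->scan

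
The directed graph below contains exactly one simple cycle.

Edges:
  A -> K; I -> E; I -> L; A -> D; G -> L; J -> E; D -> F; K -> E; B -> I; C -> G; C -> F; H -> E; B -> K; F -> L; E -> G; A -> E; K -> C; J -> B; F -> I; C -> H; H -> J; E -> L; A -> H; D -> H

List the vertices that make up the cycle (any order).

DFS with gray/black marking from K:
K gray
  E gray
    L gray
    L black
    G gray
      G→L: L black — skip
    G black
  E black
  C gray
    C→G: G black — skip
    F gray
      I gray
        I→E: E black — skip
        I→L: L black — skip
      I black
      F→L: L black — skip
    F black
    H gray
      J gray
        J→E: E black — skip
        B gray
          B→I: I black — skip
          B→K: K is gray → back edge
Back edge closes the cycle K → C → H → J → B → K; its vertices are {B, C, H, J, K}.

B, C, H, J, K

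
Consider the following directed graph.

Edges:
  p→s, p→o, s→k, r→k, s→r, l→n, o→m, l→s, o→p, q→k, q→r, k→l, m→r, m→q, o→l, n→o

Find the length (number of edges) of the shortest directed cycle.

2

For each vertex v, BFS finds the shortest path from v back to v.
The shortest such closed walk is o → p → o, length 2.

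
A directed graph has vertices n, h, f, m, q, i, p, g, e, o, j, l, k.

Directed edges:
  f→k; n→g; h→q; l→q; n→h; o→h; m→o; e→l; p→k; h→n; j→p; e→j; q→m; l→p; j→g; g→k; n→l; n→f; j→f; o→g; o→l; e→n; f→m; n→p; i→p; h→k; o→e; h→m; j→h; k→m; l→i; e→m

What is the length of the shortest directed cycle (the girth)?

2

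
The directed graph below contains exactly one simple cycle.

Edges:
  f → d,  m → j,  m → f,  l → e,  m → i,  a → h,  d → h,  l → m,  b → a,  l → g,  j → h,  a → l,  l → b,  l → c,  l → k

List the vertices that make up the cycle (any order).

DFS with gray/black marking from l:
l gray
  e gray
  e black
  m gray
    f gray
      d gray
        h gray
        h black
      d black
    f black
    j gray
      j→h: h black — skip
    j black
    i gray
    i black
  m black
  g gray
  g black
  k gray
  k black
  b gray
    a gray
      a→h: h black — skip
      a→l: l is gray → back edge
Back edge closes the cycle l → b → a → l; its vertices are {a, b, l}.

a, b, l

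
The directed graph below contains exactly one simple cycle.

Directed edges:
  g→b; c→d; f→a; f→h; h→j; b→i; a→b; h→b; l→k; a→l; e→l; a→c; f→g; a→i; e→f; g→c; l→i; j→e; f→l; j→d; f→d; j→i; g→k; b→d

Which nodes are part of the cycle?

e, f, h, j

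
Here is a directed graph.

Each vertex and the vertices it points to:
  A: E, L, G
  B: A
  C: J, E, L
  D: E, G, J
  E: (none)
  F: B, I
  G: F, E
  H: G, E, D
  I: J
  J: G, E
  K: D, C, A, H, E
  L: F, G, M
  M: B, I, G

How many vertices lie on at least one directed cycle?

8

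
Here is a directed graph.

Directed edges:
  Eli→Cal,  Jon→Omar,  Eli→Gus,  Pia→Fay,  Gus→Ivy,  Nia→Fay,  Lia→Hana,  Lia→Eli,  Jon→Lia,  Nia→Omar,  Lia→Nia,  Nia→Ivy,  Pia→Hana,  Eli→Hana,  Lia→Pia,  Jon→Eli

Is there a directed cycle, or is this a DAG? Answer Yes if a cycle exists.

DFS with white/gray/black marking, starting from Pia:
Pia gray
  Fay gray
  Fay black
  Hana gray
  Hana black
Pia black
Nia gray
  Nia→Fay: Fay black — skip
  Ivy gray
  Ivy black
  Omar gray
  Omar black
Nia black
Cal gray
Cal black
Gus gray
  Gus→Ivy: Ivy black — skip
Gus black
Lia gray
  Eli gray
    Eli→Cal: Cal black — skip
    Eli→Hana: Hana black — skip
    Eli→Gus: Gus black — skip
  Eli black
  Lia→Nia: Nia black — skip
  Lia→Hana: Hana black — skip
  Lia→Pia: Pia black — skip
Lia black
Jon gray
  Jon→Omar: Omar black — skip
  Jon→Lia: Lia black — skip
  Jon→Eli: Eli black — skip
Jon black
Every edge goes to a white or black vertex — no back edge, so the graph is acyclic.

No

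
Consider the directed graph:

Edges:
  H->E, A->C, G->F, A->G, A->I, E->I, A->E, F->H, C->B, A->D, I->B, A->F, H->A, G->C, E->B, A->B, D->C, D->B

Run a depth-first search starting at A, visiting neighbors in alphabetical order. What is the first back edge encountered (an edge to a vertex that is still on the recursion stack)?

H->A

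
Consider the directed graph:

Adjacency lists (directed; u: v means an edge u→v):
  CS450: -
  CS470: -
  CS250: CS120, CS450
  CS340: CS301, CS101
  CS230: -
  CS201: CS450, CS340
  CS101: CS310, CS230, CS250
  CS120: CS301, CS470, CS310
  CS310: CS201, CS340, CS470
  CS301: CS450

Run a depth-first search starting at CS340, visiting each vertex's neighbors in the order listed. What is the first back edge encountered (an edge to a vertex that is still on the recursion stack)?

CS201->CS340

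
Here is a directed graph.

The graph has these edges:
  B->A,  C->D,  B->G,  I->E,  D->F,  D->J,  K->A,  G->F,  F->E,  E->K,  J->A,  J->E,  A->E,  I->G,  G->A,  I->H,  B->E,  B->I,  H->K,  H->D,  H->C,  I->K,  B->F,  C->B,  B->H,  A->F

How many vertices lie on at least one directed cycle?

8

A vertex is on a directed cycle iff it belongs to a strongly connected component of size ≥ 2 (or has a self-loop).
The vertices on cycles are {A, B, C, E, F, H, I, K} — 8 in total.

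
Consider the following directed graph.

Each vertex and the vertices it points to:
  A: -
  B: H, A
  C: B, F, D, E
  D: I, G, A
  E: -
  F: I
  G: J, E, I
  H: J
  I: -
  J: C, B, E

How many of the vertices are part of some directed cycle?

A vertex is on a directed cycle iff it belongs to a strongly connected component of size ≥ 2 (or has a self-loop).
The vertices on cycles are {B, C, D, G, H, J} — 6 in total.

6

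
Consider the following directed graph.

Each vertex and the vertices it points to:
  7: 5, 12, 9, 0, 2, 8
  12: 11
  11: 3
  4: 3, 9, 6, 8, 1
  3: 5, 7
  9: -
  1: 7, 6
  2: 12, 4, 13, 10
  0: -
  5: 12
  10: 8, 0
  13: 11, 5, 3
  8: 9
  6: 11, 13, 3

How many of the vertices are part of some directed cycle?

A vertex is on a directed cycle iff it belongs to a strongly connected component of size ≥ 2 (or has a self-loop).
The vertices on cycles are {1, 2, 3, 4, 5, 6, 7, 11, 12, 13} — 10 in total.

10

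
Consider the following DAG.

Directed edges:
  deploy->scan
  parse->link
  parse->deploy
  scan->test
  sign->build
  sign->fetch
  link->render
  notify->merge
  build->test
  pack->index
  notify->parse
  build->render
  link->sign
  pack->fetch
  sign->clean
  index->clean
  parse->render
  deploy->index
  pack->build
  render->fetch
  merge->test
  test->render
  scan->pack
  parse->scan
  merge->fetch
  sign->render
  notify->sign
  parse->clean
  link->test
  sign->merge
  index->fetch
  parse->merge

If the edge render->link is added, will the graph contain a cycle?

Yes

Adding render→link creates a cycle iff link can already reach render.
Path from link: link → render.
So link → … → render → link is a cycle.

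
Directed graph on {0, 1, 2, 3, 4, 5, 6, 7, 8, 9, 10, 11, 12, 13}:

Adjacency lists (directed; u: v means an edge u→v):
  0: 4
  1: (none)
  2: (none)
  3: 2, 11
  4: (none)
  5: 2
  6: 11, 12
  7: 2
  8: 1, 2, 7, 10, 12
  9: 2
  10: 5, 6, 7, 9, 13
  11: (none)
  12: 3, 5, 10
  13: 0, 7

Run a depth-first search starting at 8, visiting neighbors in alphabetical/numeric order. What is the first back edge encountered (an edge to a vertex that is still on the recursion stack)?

DFS from 8 (visiting neighbors in alphabetical/numeric order); mark gray on enter, black on exit:
8 gray
  1 gray
  1 black
  2 gray
  2 black
  7 gray
    7→2: 2 black — skip
  7 black
  10 gray
    5 gray
      5→2: 2 black — skip
    5 black
    6 gray
      11 gray
      11 black
      12 gray
        3 gray
          3→2: 2 black — skip
          3→11: 11 black — skip
        3 black
        12→5: 5 black — skip
        12→10: 10 is gray → back edge
First back edge: 12 → 10.

12→10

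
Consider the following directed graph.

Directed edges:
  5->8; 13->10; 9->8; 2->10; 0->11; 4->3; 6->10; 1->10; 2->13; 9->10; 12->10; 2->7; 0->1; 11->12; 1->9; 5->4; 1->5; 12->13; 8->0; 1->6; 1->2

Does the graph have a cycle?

DFS with white/gray/black marking, starting from 1:
1 gray
  2 gray
    7 gray
    7 black
    10 gray
    10 black
    13 gray
      13→10: 10 black — skip
    13 black
  2 black
  5 gray
    4 gray
      3 gray
      3 black
    4 black
    8 gray
      0 gray
        0→1: 1 is gray → back edge
Back edge found, so a cycle exists: 1 → 5 → 8 → 0 → 1.

Yes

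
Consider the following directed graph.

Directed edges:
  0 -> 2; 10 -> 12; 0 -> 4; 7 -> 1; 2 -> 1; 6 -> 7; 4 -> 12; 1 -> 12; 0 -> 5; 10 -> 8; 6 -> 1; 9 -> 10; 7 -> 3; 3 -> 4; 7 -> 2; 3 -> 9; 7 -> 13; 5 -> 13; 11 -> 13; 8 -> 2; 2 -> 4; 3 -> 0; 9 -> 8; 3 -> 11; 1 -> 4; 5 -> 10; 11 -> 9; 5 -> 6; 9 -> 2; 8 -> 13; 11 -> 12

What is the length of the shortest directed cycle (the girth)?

For each vertex v, BFS finds the shortest path from v back to v.
The shortest such closed walk is 3 → 0 → 5 → 6 → 7 → 3, length 5.

5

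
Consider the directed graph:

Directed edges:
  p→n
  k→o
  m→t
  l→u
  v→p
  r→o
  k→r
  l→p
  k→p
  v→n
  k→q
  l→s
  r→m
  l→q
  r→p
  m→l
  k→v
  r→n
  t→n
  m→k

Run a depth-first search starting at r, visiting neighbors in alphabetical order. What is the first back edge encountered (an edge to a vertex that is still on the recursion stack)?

k->r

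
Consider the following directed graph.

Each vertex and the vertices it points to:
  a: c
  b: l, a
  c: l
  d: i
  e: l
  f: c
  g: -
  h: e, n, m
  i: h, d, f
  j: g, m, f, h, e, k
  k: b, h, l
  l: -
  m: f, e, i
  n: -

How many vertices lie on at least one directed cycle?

A vertex is on a directed cycle iff it belongs to a strongly connected component of size ≥ 2 (or has a self-loop).
The vertices on cycles are {d, h, i, m} — 4 in total.

4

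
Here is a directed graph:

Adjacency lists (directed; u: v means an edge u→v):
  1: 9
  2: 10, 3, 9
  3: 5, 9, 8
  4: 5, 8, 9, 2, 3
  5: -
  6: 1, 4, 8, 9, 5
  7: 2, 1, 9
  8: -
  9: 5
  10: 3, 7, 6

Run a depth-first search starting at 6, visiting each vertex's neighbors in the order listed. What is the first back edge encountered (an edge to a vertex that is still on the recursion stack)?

7->2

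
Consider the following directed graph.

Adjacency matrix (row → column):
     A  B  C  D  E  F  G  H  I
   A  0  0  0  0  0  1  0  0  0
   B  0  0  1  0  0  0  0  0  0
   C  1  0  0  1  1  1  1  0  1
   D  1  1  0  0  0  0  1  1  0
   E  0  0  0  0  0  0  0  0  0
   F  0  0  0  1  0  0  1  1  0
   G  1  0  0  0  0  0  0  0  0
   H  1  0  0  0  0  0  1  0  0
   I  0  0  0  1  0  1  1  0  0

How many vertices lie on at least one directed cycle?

8

A vertex is on a directed cycle iff it belongs to a strongly connected component of size ≥ 2 (or has a self-loop).
The vertices on cycles are {A, B, C, D, F, G, H, I} — 8 in total.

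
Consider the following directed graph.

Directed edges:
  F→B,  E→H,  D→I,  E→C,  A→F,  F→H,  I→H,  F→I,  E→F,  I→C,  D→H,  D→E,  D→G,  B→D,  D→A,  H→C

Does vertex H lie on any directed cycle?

H lies on a cycle iff there is a path from H back to itself.
Exploring from H, it never reaches itself; equivalently, its strongly connected component is a singleton.

No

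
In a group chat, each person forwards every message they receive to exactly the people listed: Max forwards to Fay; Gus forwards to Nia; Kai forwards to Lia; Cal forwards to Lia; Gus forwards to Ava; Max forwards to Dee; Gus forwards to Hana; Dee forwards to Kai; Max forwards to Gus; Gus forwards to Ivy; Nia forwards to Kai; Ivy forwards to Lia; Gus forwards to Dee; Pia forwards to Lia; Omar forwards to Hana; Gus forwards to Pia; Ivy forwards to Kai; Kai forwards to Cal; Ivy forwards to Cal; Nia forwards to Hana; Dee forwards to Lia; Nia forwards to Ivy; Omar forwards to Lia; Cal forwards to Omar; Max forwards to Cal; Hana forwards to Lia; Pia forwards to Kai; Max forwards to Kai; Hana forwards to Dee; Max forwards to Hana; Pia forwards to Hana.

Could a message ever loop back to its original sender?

DFS with white/gray/black marking, starting from Gus:
Gus gray
  Ivy gray
    Lia gray
    Lia black
    Kai gray
      Cal gray
        Cal→Lia: Lia black — skip
        Omar gray
          Omar→Lia: Lia black — skip
          Hana gray
            Dee gray
              Dee→Kai: Kai is gray → back edge
Back edge found, so a cycle exists: Kai → Cal → Omar → Hana → Dee → Kai.

Yes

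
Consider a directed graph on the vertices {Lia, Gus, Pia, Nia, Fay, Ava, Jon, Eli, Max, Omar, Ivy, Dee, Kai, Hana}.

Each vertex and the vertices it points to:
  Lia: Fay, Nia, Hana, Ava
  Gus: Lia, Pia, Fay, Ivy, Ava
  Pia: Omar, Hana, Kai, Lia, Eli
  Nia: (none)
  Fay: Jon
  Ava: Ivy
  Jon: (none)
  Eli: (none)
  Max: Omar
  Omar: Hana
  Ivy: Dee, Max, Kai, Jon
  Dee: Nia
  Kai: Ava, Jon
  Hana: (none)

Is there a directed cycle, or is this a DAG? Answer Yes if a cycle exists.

Yes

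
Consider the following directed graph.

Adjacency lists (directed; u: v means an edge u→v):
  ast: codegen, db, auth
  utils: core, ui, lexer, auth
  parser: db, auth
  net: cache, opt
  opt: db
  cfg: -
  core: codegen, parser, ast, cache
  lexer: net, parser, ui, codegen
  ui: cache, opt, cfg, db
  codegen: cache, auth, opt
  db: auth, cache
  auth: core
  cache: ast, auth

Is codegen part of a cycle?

Yes

codegen is on a cycle iff codegen can reach itself via ≥1 edge.
codegen → cache → ast → codegen — yes.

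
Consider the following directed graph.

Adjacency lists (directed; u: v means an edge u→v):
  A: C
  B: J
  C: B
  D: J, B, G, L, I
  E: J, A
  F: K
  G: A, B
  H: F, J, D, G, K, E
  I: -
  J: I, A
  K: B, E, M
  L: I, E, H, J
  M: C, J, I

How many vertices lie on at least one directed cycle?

7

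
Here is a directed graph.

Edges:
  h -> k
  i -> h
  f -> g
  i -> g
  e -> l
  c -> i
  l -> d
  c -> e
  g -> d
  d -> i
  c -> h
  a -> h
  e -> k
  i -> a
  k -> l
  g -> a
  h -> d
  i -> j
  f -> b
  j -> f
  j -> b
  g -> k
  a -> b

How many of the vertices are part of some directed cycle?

9

A vertex is on a directed cycle iff it belongs to a strongly connected component of size ≥ 2 (or has a self-loop).
The vertices on cycles are {a, d, f, g, h, i, j, k, l} — 9 in total.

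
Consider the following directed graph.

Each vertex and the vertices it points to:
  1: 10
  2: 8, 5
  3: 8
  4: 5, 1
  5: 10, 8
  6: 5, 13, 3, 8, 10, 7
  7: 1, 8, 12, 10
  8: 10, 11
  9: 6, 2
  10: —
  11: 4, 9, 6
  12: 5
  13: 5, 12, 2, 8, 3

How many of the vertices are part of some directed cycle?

11

A vertex is on a directed cycle iff it belongs to a strongly connected component of size ≥ 2 (or has a self-loop).
The vertices on cycles are {2, 3, 4, 5, 6, 7, 8, 9, 11, 12, 13} — 11 in total.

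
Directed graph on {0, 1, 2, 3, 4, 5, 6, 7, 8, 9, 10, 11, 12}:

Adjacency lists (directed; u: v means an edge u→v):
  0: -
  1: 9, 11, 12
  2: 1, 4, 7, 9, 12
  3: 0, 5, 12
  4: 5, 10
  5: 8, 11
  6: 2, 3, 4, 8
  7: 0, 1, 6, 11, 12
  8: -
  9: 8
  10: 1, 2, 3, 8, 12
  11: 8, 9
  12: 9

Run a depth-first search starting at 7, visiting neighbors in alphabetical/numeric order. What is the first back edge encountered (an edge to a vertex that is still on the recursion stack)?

10->2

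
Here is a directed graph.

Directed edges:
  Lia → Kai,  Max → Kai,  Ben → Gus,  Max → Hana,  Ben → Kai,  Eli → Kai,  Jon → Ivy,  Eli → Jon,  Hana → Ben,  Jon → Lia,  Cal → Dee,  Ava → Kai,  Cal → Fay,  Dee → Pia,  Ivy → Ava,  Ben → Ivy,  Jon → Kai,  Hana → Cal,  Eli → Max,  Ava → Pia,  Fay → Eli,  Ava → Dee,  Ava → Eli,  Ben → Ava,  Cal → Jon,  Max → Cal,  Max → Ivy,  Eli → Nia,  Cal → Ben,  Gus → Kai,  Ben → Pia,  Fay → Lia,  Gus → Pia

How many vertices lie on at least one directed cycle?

A vertex is on a directed cycle iff it belongs to a strongly connected component of size ≥ 2 (or has a self-loop).
The vertices on cycles are {Ava, Ben, Cal, Eli, Fay, Ivy, Jon, Max, Hana} — 9 in total.

9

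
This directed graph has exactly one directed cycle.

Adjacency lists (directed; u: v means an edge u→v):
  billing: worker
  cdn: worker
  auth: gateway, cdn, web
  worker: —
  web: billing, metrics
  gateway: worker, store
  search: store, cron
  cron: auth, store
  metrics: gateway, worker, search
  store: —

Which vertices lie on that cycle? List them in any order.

web, auth, cron, search, metrics

DFS with gray/black marking from auth:
auth gray
  gateway gray
    worker gray
    worker black
    store gray
    store black
  gateway black
  cdn gray
    cdn→worker: worker black — skip
  cdn black
  web gray
    billing gray
      billing→worker: worker black — skip
    billing black
    metrics gray
      metrics→gateway: gateway black — skip
      metrics→worker: worker black — skip
      search gray
        search→store: store black — skip
        cron gray
          cron→auth: auth is gray → back edge
Back edge closes the cycle auth → web → metrics → search → cron → auth; its vertices are {web, auth, cron, search, metrics}.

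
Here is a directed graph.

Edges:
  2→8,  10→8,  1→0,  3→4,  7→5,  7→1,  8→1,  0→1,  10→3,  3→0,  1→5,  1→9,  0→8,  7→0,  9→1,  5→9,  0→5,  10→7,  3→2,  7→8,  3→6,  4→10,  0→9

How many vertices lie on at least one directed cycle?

8

A vertex is on a directed cycle iff it belongs to a strongly connected component of size ≥ 2 (or has a self-loop).
The vertices on cycles are {0, 1, 3, 4, 5, 8, 9, 10} — 8 in total.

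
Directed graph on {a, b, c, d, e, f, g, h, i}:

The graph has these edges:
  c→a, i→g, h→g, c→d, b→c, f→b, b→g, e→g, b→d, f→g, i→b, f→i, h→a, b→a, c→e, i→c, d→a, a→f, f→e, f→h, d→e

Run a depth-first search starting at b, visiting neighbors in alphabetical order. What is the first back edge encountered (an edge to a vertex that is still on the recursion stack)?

DFS from b (visiting neighbors in alphabetical order); mark gray on enter, black on exit:
b gray
  a gray
    f gray
      f→b: b is gray → back edge
First back edge: f → b.

f->b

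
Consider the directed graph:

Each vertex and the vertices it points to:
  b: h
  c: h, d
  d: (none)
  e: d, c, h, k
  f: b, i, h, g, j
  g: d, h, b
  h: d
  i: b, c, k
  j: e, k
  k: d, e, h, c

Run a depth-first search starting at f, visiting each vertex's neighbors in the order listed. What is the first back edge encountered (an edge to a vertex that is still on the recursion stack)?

e->k

DFS from f (visiting each vertex's neighbors in the order listed); mark gray on enter, black on exit:
f gray
  b gray
    h gray
      d gray
      d black
    h black
  b black
  i gray
    i→b: b black — skip
    c gray
      c→h: h black — skip
      c→d: d black — skip
    c black
    k gray
      k→d: d black — skip
      e gray
        e→d: d black — skip
        e→c: c black — skip
        e→h: h black — skip
        e→k: k is gray → back edge
First back edge: e → k.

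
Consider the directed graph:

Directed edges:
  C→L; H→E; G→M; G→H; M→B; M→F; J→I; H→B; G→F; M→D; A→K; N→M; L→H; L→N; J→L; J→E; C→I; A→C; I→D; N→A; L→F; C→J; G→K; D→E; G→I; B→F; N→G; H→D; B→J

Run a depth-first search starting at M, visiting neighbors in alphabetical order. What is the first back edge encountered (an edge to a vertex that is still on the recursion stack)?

DFS from M (visiting neighbors in alphabetical order); mark gray on enter, black on exit:
M gray
  B gray
    F gray
    F black
    J gray
      E gray
      E black
      I gray
        D gray
          D→E: E black — skip
        D black
      I black
      L gray
        L→F: F black — skip
        H gray
          H→B: B is gray → back edge
First back edge: H → B.

H->B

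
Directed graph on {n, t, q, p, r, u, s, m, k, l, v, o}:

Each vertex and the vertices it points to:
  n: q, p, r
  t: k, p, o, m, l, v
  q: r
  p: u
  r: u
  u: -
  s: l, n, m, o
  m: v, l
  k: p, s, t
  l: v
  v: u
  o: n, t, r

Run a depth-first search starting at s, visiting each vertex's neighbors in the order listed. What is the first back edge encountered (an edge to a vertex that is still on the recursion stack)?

DFS from s (visiting each vertex's neighbors in the order listed); mark gray on enter, black on exit:
s gray
  l gray
    v gray
      u gray
      u black
    v black
  l black
  n gray
    q gray
      r gray
        r→u: u black — skip
      r black
    q black
    p gray
      p→u: u black — skip
    p black
    n→r: r black — skip
  n black
  m gray
    m→v: v black — skip
    m→l: l black — skip
  m black
  o gray
    o→n: n black — skip
    t gray
      k gray
        k→p: p black — skip
        k→s: s is gray → back edge
First back edge: k → s.

k->s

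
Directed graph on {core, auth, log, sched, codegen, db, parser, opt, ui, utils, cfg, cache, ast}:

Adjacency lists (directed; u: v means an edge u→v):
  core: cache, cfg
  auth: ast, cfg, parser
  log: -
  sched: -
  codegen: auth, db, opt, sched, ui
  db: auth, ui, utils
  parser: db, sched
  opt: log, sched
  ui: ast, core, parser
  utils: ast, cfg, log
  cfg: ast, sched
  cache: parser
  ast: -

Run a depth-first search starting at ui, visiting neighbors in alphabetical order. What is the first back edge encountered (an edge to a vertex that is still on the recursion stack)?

auth→parser

DFS from ui (visiting neighbors in alphabetical order); mark gray on enter, black on exit:
ui gray
  ast gray
  ast black
  core gray
    cache gray
      parser gray
        db gray
          auth gray
            auth→ast: ast black — skip
            cfg gray
              cfg→ast: ast black — skip
              sched gray
              sched black
            cfg black
            auth→parser: parser is gray → back edge
First back edge: auth → parser.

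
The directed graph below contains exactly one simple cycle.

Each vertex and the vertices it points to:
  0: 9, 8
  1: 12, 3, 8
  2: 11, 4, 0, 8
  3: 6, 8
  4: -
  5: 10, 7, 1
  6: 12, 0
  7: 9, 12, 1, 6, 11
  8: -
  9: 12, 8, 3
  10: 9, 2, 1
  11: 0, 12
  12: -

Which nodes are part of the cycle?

0, 3, 6, 9

DFS with gray/black marking from 9:
9 gray
  12 gray
  12 black
  8 gray
  8 black
  3 gray
    6 gray
      6→12: 12 black — skip
      0 gray
        0→9: 9 is gray → back edge
Back edge closes the cycle 9 → 3 → 6 → 0 → 9; its vertices are {0, 3, 6, 9}.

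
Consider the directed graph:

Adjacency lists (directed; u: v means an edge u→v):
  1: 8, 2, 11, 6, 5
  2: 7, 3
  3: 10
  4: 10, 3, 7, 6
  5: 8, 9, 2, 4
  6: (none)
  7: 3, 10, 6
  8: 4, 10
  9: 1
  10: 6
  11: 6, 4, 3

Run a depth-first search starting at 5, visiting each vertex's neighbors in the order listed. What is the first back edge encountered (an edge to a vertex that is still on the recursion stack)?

1->5

DFS from 5 (visiting each vertex's neighbors in the order listed); mark gray on enter, black on exit:
5 gray
  8 gray
    4 gray
      10 gray
        6 gray
        6 black
      10 black
      3 gray
        3→10: 10 black — skip
      3 black
      7 gray
        7→3: 3 black — skip
        7→10: 10 black — skip
        7→6: 6 black — skip
      7 black
      4→6: 6 black — skip
    4 black
    8→10: 10 black — skip
  8 black
  9 gray
    1 gray
      1→8: 8 black — skip
      2 gray
        2→7: 7 black — skip
        2→3: 3 black — skip
      2 black
      11 gray
        11→6: 6 black — skip
        11→4: 4 black — skip
        11→3: 3 black — skip
      11 black
      1→6: 6 black — skip
      1→5: 5 is gray → back edge
First back edge: 1 → 5.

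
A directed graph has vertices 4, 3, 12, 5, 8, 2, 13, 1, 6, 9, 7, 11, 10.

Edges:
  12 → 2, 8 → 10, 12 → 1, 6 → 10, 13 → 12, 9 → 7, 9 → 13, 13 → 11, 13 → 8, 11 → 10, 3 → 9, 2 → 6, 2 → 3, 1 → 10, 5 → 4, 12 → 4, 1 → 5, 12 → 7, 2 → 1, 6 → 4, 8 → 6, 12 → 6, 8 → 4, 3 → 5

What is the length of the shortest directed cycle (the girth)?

For each vertex v, BFS finds the shortest path from v back to v.
The shortest such closed walk is 13 → 12 → 2 → 3 → 9 → 13, length 5.

5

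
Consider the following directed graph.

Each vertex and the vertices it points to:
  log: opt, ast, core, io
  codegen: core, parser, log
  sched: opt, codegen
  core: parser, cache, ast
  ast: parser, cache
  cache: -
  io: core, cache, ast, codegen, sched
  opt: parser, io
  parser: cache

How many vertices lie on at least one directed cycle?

5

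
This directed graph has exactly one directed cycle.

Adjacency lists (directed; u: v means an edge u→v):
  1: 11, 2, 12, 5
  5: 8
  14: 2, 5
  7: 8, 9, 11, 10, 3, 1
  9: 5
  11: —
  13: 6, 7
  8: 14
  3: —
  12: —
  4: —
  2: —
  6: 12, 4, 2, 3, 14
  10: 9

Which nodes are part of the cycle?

5, 8, 14

DFS with gray/black marking from 14:
14 gray
  2 gray
  2 black
  5 gray
    8 gray
      8→14: 14 is gray → back edge
Back edge closes the cycle 14 → 5 → 8 → 14; its vertices are {5, 8, 14}.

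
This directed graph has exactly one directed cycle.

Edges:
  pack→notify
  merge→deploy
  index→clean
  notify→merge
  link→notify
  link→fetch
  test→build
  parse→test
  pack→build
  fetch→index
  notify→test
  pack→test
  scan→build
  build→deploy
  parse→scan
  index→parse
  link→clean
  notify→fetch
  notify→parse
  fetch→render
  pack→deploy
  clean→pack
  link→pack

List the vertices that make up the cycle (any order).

pack, clean, fetch, index, notify

DFS with gray/black marking from notify:
notify gray
  fetch gray
    index gray
      clean gray
        pack gray
          test gray
            build gray
              deploy gray
              deploy black
            build black
          test black
          pack→build: build black — skip
          pack→deploy: deploy black — skip
          pack→notify: notify is gray → back edge
Back edge closes the cycle notify → fetch → index → clean → pack → notify; its vertices are {pack, clean, fetch, index, notify}.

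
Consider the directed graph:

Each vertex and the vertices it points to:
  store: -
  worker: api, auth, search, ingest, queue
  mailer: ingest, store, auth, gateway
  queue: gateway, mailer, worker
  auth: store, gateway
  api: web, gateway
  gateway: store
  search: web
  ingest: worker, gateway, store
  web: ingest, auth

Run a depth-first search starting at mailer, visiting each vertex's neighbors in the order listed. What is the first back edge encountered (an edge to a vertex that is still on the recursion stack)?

DFS from mailer (visiting each vertex's neighbors in the order listed); mark gray on enter, black on exit:
mailer gray
  ingest gray
    worker gray
      api gray
        web gray
          web→ingest: ingest is gray → back edge
First back edge: web → ingest.

web→ingest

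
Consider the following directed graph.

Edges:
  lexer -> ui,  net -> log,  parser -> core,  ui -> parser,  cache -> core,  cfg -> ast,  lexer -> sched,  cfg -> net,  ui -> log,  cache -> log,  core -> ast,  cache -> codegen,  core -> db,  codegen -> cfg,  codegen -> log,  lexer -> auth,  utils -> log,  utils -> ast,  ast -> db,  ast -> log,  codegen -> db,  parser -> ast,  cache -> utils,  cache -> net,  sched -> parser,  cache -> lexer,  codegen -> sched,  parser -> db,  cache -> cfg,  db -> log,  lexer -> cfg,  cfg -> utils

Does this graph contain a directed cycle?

No

DFS with white/gray/black marking, starting from auth:
auth gray
auth black
lexer gray
  lexer→auth: auth black — skip
  sched gray
    parser gray
      core gray
        ast gray
          log gray
          log black
          db gray
            db→log: log black — skip
          db black
        ast black
        core→db: db black — skip
      core black
      parser→db: db black — skip
      parser→ast: ast black — skip
    parser black
  sched black
  ui gray
    ui→parser: parser black — skip
    ui→log: log black — skip
  ui black
  cfg gray
    utils gray
      utils→ast: ast black — skip
      utils→log: log black — skip
    utils black
    net gray
      net→log: log black — skip
    net black
    cfg→ast: ast black — skip
  cfg black
lexer black
codegen gray
  codegen→sched: sched black — skip
  codegen→log: log black — skip
  codegen→db: db black — skip
  codegen→cfg: cfg black — skip
codegen black
cache gray
  cache→utils: utils black — skip
  cache→log: log black — skip
  cache→codegen: codegen black — skip
  cache→lexer: lexer black — skip
  cache→net: net black — skip
  cache→core: core black — skip
  cache→cfg: cfg black — skip
cache black
Every edge goes to a white or black vertex — no back edge, so the graph is acyclic.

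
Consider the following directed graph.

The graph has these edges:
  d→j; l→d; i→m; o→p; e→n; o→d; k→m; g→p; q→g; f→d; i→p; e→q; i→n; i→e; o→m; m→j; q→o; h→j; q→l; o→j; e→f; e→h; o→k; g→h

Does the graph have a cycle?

DFS with white/gray/black marking, starting from h:
h gray
  j gray
  j black
h black
d gray
  d→j: j black — skip
d black
e gray
  q gray
    g gray
      g→h: h black — skip
      p gray
      p black
    g black
    l gray
      l→d: d black — skip
    l black
    o gray
      o→j: j black — skip
      k gray
        m gray
          m→j: j black — skip
        m black
      k black
      o→m: m black — skip
      o→p: p black — skip
      o→d: d black — skip
    o black
  q black
  n gray
  n black
  f gray
    f→d: d black — skip
  f black
  e→h: h black — skip
e black
i gray
  i→n: n black — skip
  i→m: m black — skip
  i→e: e black — skip
  i→p: p black — skip
i black
Every edge goes to a white or black vertex — no back edge, so the graph is acyclic.

No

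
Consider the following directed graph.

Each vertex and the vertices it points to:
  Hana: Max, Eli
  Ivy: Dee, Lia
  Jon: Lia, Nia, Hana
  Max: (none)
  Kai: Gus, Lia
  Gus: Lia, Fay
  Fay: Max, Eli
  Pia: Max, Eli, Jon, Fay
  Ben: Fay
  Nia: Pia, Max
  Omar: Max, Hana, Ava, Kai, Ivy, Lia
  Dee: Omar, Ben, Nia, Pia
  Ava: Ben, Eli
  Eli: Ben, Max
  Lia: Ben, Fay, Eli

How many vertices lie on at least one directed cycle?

9

A vertex is on a directed cycle iff it belongs to a strongly connected component of size ≥ 2 (or has a self-loop).
The vertices on cycles are {Ben, Dee, Eli, Fay, Ivy, Jon, Nia, Pia, Omar} — 9 in total.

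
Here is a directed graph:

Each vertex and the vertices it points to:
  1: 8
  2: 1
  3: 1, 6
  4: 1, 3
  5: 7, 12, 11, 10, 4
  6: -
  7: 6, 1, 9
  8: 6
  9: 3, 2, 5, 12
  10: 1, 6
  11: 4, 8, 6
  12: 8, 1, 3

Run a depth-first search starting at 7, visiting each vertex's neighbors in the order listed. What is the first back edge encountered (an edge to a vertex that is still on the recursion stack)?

5→7

DFS from 7 (visiting each vertex's neighbors in the order listed); mark gray on enter, black on exit:
7 gray
  6 gray
  6 black
  1 gray
    8 gray
      8→6: 6 black — skip
    8 black
  1 black
  9 gray
    3 gray
      3→1: 1 black — skip
      3→6: 6 black — skip
    3 black
    2 gray
      2→1: 1 black — skip
    2 black
    5 gray
      5→7: 7 is gray → back edge
First back edge: 5 → 7.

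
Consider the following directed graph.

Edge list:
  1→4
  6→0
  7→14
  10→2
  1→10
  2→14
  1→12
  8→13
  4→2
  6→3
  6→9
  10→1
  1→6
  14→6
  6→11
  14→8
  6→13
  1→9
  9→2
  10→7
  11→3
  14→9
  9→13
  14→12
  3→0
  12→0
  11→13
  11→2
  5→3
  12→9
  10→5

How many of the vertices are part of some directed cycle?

8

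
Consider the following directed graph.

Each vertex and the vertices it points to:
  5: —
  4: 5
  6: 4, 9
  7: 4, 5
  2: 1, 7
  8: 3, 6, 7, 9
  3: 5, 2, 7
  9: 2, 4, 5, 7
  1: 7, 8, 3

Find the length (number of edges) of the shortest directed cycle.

3

For each vertex v, BFS finds the shortest path from v back to v.
The shortest such closed walk is 2 → 1 → 3 → 2, length 3.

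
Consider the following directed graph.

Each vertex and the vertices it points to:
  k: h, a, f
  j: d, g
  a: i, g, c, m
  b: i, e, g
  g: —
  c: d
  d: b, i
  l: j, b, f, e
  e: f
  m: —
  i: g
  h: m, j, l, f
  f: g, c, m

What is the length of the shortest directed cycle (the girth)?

5

For each vertex v, BFS finds the shortest path from v back to v.
The shortest such closed walk is b → e → f → c → d → b, length 5.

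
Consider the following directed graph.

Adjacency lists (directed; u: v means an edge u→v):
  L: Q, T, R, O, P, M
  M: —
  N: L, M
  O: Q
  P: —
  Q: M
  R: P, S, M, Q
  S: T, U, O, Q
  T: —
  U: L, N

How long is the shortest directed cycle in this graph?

4

For each vertex v, BFS finds the shortest path from v back to v.
The shortest such closed walk is U → L → R → S → U, length 4.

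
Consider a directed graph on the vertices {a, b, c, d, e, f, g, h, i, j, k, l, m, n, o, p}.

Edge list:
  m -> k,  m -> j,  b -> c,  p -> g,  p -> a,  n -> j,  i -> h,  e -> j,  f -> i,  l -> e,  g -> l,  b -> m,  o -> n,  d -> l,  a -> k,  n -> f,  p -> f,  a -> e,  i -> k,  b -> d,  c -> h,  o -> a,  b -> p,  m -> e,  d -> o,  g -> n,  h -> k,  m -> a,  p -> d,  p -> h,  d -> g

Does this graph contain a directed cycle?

No

DFS with white/gray/black marking, starting from i:
i gray
  k gray
  k black
  h gray
    h→k: k black — skip
  h black
i black
a gray
  e gray
    j gray
    j black
  e black
  a→k: k black — skip
a black
b gray
  p gray
    f gray
      f→i: i black — skip
    f black
    p→h: h black — skip
    p→a: a black — skip
    g gray
      n gray
        n→j: j black — skip
        n→f: f black — skip
      n black
      l gray
        l→e: e black — skip
      l black
    g black
    d gray
      o gray
        o→a: a black — skip
        o→n: n black — skip
      o black
      d→l: l black — skip
      d→g: g black — skip
    d black
  p black
  b→d: d black — skip
  c gray
    c→h: h black — skip
  c black
  m gray
    m→e: e black — skip
    m→k: k black — skip
    m→a: a black — skip
    m→j: j black — skip
  m black
b black
Every edge goes to a white or black vertex — no back edge, so the graph is acyclic.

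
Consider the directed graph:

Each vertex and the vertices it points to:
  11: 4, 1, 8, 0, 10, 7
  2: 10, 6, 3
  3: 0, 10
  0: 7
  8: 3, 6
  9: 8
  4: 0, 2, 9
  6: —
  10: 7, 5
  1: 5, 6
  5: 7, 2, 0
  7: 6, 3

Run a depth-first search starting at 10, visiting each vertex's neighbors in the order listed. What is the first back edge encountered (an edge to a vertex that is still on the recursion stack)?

0->7

DFS from 10 (visiting each vertex's neighbors in the order listed); mark gray on enter, black on exit:
10 gray
  7 gray
    6 gray
    6 black
    3 gray
      0 gray
        0→7: 7 is gray → back edge
First back edge: 0 → 7.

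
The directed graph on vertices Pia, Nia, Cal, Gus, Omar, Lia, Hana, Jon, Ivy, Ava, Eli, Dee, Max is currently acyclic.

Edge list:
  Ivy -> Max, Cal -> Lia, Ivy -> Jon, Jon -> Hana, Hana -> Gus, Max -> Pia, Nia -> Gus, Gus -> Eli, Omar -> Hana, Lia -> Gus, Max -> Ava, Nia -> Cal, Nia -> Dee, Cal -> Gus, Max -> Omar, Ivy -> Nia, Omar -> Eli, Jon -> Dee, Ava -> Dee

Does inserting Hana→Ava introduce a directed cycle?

Adding Hana→Ava creates a cycle iff Ava can already reach Hana.
Explore from Ava: no path reaches Hana. The graph stays acyclic.

No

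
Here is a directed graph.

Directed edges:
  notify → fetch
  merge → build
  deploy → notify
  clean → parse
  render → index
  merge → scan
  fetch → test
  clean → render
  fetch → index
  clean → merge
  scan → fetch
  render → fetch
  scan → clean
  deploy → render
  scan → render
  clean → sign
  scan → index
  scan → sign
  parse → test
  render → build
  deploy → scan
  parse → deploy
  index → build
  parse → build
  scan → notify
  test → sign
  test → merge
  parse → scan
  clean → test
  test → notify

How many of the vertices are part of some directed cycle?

9

A vertex is on a directed cycle iff it belongs to a strongly connected component of size ≥ 2 (or has a self-loop).
The vertices on cycles are {scan, test, clean, fetch, merge, parse, deploy, notify, render} — 9 in total.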